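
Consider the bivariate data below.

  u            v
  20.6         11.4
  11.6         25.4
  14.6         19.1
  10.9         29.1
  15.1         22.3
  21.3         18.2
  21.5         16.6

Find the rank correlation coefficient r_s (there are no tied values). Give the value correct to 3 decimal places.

Rank u: 5, 2, 3, 1, 4, 6, 7
Rank v: 1, 6, 4, 7, 5, 3, 2
d = rank(u) − rank(v): 4, -4, -1, -6, -1, 3, 5; Σd² = 104
ρ = 1 − 6Σd² / [n(n²−1)] = 1 − 6×104 / (7×48) = 1 − 624/336 ≈ -0.857

-0.857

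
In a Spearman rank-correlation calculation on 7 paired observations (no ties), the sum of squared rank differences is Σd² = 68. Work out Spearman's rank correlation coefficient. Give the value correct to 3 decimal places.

-0.214

ρ = 1 − 6Σd² / [n(n²−1)] = 1 − 6×68 / (7×48)
  = 1 − 408/336 = 1 − 1.2143 ≈ -0.214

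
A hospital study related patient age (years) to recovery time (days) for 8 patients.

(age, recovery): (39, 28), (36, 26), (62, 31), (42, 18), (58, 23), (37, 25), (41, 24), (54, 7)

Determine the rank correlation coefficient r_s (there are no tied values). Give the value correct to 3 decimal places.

Rank age: 3, 1, 8, 5, 7, 2, 4, 6
Rank recovery: 7, 6, 8, 2, 3, 5, 4, 1
d = rank(age) − rank(recovery): -4, -5, 0, 3, 4, -3, 0, 5; Σd² = 100
ρ = 1 − 6Σd² / [n(n²−1)] = 1 − 6×100 / (8×63) = 1 − 600/504 ≈ -0.190

-0.190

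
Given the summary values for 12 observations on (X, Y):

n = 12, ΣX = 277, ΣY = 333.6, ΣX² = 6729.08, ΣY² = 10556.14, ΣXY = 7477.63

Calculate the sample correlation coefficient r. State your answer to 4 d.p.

r = (nΣXY − ΣXΣY) / √[(nΣX² − (ΣX)²)(nΣY² − (ΣY)²)]
Numerator: 12×7477.63 − 277×333.6 = -2675.64
Denominator: √[(80748.96 − 76729)(126673.68 − 111288.96)] = √[4019.96 × 15384.72] = 7864.2202
r = -2675.64 / 7864.2202 ≈ -0.3402

-0.3402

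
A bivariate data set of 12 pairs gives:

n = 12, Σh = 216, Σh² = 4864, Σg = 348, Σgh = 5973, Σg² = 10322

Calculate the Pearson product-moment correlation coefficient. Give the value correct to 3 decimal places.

r = (nΣgh − ΣgΣh) / √[(nΣg² − (Σg)²)(nΣh² − (Σh)²)]
Numerator: 12×5973 − 348×216 = -3492
Denominator: √[(123864 − 121104)(58368 − 46656)] = √[2760 × 11712] = 5685.5184
r = -3492 / 5685.5184 ≈ -0.614

-0.614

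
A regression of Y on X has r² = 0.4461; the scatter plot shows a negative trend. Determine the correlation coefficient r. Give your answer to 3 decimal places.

-0.668

|r| = √0.4461 = 0.668
The association is negative, so r = −0.668.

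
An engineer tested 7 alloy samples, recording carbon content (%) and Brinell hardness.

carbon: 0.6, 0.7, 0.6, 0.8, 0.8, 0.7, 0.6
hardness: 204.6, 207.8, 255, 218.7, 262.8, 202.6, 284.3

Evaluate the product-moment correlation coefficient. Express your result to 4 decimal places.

-0.1607

n = 7, Σx = 4.8, Σy = 1635.8, Σx² = 3.34, Σy² = 388833.78, Σxy = 1118.82
nΣxy − ΣxΣy = 7831.74 − 7851.84 = -20.1
nΣx² − (Σx)² = 23.38 − 23.04 = 0.34; nΣy² − (Σy)² = 2721836.46 − 2675841.64 = 45994.82
r = -20.1 / √(0.34 × 45994.82) = -20.1 / 125.0529 ≈ -0.1607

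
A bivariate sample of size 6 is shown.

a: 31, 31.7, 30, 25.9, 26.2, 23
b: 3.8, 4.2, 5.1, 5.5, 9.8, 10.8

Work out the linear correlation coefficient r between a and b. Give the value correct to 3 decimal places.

-0.867

n = 6, Σa = 167.8, Σb = 39.2, Σa² = 4752.14, Σb² = 301.02, Σab = 1051.55
nΣab − ΣaΣb = 6309.3 − 6577.76 = -268.46
nΣa² − (Σa)² = 28512.84 − 28156.84 = 356; nΣb² − (Σb)² = 1806.12 − 1536.64 = 269.48
r = -268.46 / √(356 × 269.48) = -268.46 / 309.7336 ≈ -0.867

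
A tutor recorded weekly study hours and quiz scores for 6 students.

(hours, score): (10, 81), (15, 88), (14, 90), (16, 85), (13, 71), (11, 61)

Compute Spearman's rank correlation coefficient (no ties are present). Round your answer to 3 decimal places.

0.600

Rank hours: 1, 5, 4, 6, 3, 2
Rank score: 3, 5, 6, 4, 2, 1
d = rank(hours) − rank(score): -2, 0, -2, 2, 1, 1; Σd² = 14
ρ = 1 − 6Σd² / [n(n²−1)] = 1 − 6×14 / (6×35) = 1 − 84/210 ≈ 0.600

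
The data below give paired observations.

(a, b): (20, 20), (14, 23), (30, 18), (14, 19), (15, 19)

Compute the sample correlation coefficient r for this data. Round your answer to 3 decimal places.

n = 5, Σa = 93, Σb = 99, Σa² = 1917, Σb² = 1975, Σab = 1813
nΣab − ΣaΣb = 9065 − 9207 = -142
nΣa² − (Σa)² = 9585 − 8649 = 936; nΣb² − (Σb)² = 9875 − 9801 = 74
r = -142 / √(936 × 74) = -142 / 263.1805 ≈ -0.540

-0.540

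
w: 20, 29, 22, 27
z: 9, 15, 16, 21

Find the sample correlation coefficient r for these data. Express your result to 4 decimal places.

n = 4, Σw = 98, Σz = 61, Σw² = 2454, Σz² = 1003, Σwz = 1534
nΣwz − ΣwΣz = 6136 − 5978 = 158
nΣw² − (Σw)² = 9816 − 9604 = 212; nΣz² − (Σz)² = 4012 − 3721 = 291
r = 158 / √(212 × 291) = 158 / 248.3787 ≈ 0.6361

0.6361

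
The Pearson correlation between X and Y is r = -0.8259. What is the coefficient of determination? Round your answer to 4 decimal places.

0.6821

r² = (-0.8259)² = 0.6821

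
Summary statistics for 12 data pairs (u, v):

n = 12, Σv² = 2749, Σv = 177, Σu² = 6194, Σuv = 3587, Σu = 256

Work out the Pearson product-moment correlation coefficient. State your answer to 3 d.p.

r = (nΣuv − ΣuΣv) / √[(nΣu² − (Σu)²)(nΣv² − (Σv)²)]
Numerator: 12×3587 − 256×177 = -2268
Denominator: √[(74328 − 65536)(32988 − 31329)] = √[8792 × 1659] = 3819.1528
r = -2268 / 3819.1528 ≈ -0.594

-0.594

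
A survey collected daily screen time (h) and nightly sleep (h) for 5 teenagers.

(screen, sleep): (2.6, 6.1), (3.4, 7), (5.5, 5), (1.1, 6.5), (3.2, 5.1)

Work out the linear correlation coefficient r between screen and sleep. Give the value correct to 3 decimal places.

-0.581

n = 5, Σx = 15.8, Σy = 29.7, Σx² = 60.02, Σy² = 179.47, Σxy = 90.63
nΣxy − ΣxΣy = 453.15 − 469.26 = -16.11
nΣx² − (Σx)² = 300.1 − 249.64 = 50.46; nΣy² − (Σy)² = 897.35 − 882.09 = 15.26
r = -16.11 / √(50.46 × 15.26) = -16.11 / 27.7492 ≈ -0.581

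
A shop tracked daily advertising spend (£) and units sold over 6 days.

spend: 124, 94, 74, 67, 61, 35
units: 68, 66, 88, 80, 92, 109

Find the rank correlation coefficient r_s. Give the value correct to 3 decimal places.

-0.886

Rank spend: 6, 5, 4, 3, 2, 1
Rank units: 2, 1, 4, 3, 5, 6
d = rank(spend) − rank(units): 4, 4, 0, 0, -3, -5; Σd² = 66
ρ = 1 − 6Σd² / [n(n²−1)] = 1 − 6×66 / (6×35) = 1 − 396/210 ≈ -0.886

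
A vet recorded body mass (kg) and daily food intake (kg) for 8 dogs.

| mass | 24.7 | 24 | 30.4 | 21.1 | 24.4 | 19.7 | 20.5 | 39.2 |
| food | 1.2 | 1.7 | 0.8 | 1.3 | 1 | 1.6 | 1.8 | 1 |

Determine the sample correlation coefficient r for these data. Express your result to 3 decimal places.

n = 8, Σx = 204, Σy = 10.4, Σx² = 5495.8, Σy² = 14.46, Σxy = 254.21
nΣxy − ΣxΣy = 2033.68 − 2121.6 = -87.92
nΣx² − (Σx)² = 43966.4 − 41616 = 2350.4; nΣy² − (Σy)² = 115.68 − 108.16 = 7.52
r = -87.92 / √(2350.4 × 7.52) = -87.92 / 132.9474 ≈ -0.661

-0.661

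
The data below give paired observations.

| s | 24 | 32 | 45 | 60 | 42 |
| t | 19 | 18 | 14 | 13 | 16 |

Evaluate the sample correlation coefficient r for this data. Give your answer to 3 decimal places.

n = 5, Σs = 203, Σt = 80, Σs² = 8989, Σt² = 1306, Σst = 3114
nΣst − ΣsΣt = 15570 − 16240 = -670
nΣs² − (Σs)² = 44945 − 41209 = 3736; nΣt² − (Σt)² = 6530 − 6400 = 130
r = -670 / √(3736 × 130) = -670 / 696.9075 ≈ -0.961

-0.961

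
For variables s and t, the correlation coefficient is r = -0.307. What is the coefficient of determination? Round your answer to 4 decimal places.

r² = (-0.307)² = 0.0942

0.0942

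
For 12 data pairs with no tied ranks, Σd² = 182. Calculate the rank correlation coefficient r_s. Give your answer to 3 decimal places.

ρ = 1 − 6Σd² / [n(n²−1)] = 1 − 6×182 / (12×143)
  = 1 − 1092/1716 = 1 − 0.6364 ≈ 0.364

0.364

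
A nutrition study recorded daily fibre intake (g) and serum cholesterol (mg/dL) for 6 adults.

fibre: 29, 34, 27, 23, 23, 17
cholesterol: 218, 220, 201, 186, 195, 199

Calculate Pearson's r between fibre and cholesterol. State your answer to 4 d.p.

n = 6, Σx = 153, Σy = 1219, Σx² = 4073, Σy² = 248547, Σxy = 31375
nΣxy − ΣxΣy = 188250 − 186507 = 1743
nΣx² − (Σx)² = 24438 − 23409 = 1029; nΣy² − (Σy)² = 1491282 − 1485961 = 5321
r = 1743 / √(1029 × 5321) = 1743 / 2339.9378 ≈ 0.7449

0.7449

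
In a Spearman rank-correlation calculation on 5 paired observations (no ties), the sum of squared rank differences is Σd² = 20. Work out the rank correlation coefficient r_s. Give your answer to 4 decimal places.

ρ = 1 − 6Σd² / [n(n²−1)] = 1 − 6×20 / (5×24)
  = 1 − 120/120 = 1 − 1.00000 ≈ 0.0000

0.0000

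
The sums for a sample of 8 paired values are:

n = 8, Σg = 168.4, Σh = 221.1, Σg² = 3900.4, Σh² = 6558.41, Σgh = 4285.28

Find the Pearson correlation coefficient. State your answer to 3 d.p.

-0.924

r = (nΣgh − ΣgΣh) / √[(nΣg² − (Σg)²)(nΣh² − (Σh)²)]
Numerator: 8×4285.28 − 168.4×221.1 = -2951
Denominator: √[(31203.2 − 28358.56)(52467.28 − 48885.21)] = √[2844.64 × 3582.07] = 3192.1309
r = -2951 / 3192.1309 ≈ -0.924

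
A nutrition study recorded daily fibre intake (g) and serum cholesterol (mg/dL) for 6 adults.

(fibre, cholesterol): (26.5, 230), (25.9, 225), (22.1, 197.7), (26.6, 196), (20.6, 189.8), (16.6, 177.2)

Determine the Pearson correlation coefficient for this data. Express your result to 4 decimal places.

0.8055

n = 6, Σx = 138.3, Σy = 1215.7, Σx² = 3268.95, Σy² = 248450.17, Σxy = 28356.67
nΣxy − ΣxΣy = 170140.02 − 168131.31 = 2008.71
nΣx² − (Σx)² = 19613.7 − 19126.89 = 486.81; nΣy² − (Σy)² = 1490701.02 − 1477926.49 = 12774.53
r = 2008.71 / √(486.81 × 12774.53) = 2008.71 / 2493.7460 ≈ 0.8055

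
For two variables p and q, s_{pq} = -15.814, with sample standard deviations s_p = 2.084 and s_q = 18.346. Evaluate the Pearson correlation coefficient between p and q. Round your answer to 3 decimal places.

-0.414

r = Cov(p,q) / (s_p · s_q) = -15.814 / (2.084 × 18.346)
  = -15.814 / 38.2331 ≈ -0.414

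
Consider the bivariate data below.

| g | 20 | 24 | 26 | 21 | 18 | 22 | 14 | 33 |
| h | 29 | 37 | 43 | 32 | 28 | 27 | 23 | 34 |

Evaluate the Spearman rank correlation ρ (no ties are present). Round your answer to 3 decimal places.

0.786

Rank g: 3, 6, 7, 4, 2, 5, 1, 8
Rank h: 4, 7, 8, 5, 3, 2, 1, 6
d = rank(g) − rank(h): -1, -1, -1, -1, -1, 3, 0, 2; Σd² = 18
ρ = 1 − 6Σd² / [n(n²−1)] = 1 − 6×18 / (8×63) = 1 − 108/504 ≈ 0.786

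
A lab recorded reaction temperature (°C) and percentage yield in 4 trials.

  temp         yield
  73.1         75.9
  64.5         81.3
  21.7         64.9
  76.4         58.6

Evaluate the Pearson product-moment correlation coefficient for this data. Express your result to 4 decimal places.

n = 4, Σx = 235.7, Σy = 280.7, Σx² = 15811.71, Σy² = 20016.47, Σxy = 16677.51
nΣxy − ΣxΣy = 66710.04 − 66160.99 = 549.05
nΣx² − (Σx)² = 63246.84 − 55554.49 = 7692.35; nΣy² − (Σy)² = 80065.88 − 78792.49 = 1273.39
r = 549.05 / √(7692.35 × 1273.39) = 549.05 / 3129.7542 ≈ 0.1754

0.1754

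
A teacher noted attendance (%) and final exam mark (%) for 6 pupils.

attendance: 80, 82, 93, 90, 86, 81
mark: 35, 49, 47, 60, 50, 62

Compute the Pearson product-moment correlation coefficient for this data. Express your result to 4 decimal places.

0.2132

n = 6, Σx = 512, Σy = 303, Σx² = 43830, Σy² = 15779, Σxy = 25911
nΣxy − ΣxΣy = 155466 − 155136 = 330
nΣx² − (Σx)² = 262980 − 262144 = 836; nΣy² − (Σy)² = 94674 − 91809 = 2865
r = 330 / √(836 × 2865) = 330 / 1547.6240 ≈ 0.2132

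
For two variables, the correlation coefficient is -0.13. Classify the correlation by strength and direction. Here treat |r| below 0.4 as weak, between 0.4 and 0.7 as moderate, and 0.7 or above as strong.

r = -0.13 < 0 so the relationship is negative.
|r| = 0.13, which falls in the weak range.

weak negative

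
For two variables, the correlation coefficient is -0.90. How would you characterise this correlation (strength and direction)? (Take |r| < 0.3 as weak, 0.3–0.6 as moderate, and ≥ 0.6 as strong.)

r = -0.90 < 0 so the relationship is negative.
|r| = 0.90, which falls in the strong range.

strong negative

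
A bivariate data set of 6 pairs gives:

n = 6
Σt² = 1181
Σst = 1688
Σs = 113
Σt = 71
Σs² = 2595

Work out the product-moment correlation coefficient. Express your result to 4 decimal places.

0.8795

r = (nΣst − ΣsΣt) / √[(nΣs² − (Σs)²)(nΣt² − (Σt)²)]
Numerator: 6×1688 − 113×71 = 2105
Denominator: √[(15570 − 12769)(7086 − 5041)] = √[2801 × 2045] = 2393.3334
r = 2105 / 2393.3334 ≈ 0.8795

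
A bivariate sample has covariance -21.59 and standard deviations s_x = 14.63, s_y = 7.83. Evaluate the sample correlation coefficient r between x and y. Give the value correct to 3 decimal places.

r = Cov(x,y) / (s_x · s_y) = -21.59 / (14.63 × 7.83)
  = -21.59 / 114.5529 ≈ -0.188

-0.188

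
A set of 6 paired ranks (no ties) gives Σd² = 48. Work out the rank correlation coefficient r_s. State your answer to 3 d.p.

-0.371

ρ = 1 − 6Σd² / [n(n²−1)] = 1 − 6×48 / (6×35)
  = 1 − 288/210 = 1 − 1.3714 ≈ -0.371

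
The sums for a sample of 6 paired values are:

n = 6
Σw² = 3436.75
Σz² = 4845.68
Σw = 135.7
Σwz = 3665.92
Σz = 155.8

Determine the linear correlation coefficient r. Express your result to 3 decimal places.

r = (nΣwz − ΣwΣz) / √[(nΣw² − (Σw)²)(nΣz² − (Σz)²)]
Numerator: 6×3665.92 − 135.7×155.8 = 853.46
Denominator: √[(20620.5 − 18414.49)(29074.08 − 24273.64)] = √[2206.01 × 4800.44] = 3254.2002
r = 853.46 / 3254.2002 ≈ 0.262

0.262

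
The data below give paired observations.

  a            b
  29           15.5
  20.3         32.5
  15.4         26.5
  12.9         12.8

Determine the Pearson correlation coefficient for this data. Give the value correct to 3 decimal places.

n = 4, Σa = 77.6, Σb = 87.3, Σa² = 1656.66, Σb² = 2162.59, Σab = 1682.47
nΣab − ΣaΣb = 6729.88 − 6774.48 = -44.6
nΣa² − (Σa)² = 6626.64 − 6021.76 = 604.88; nΣb² − (Σb)² = 8650.36 − 7621.29 = 1029.07
r = -44.6 / √(604.88 × 1029.07) = -44.6 / 788.9638 ≈ -0.057

-0.057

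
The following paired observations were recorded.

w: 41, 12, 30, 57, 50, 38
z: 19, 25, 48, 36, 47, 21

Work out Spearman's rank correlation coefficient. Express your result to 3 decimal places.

0.029

Rank w: 4, 1, 2, 6, 5, 3
Rank z: 1, 3, 6, 4, 5, 2
d = rank(w) − rank(z): 3, -2, -4, 2, 0, 1; Σd² = 34
ρ = 1 − 6Σd² / [n(n²−1)] = 1 − 6×34 / (6×35) = 1 − 204/210 ≈ 0.029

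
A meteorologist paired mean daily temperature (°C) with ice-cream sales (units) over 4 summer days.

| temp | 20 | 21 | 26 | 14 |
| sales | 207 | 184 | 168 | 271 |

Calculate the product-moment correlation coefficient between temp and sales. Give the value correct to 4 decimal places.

-0.9594

n = 4, Σx = 81, Σy = 830, Σx² = 1713, Σy² = 178370, Σxy = 16166
nΣxy − ΣxΣy = 64664 − 67230 = -2566
nΣx² − (Σx)² = 6852 − 6561 = 291; nΣy² − (Σy)² = 713480 − 688900 = 24580
r = -2566 / √(291 × 24580) = -2566 / 2674.4682 ≈ -0.9594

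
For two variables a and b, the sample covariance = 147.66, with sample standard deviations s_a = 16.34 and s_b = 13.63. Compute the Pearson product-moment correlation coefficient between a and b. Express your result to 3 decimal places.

r = Cov(a,b) / (s_a · s_b) = 147.66 / (16.34 × 13.63)
  = 147.66 / 222.7142 ≈ 0.663

0.663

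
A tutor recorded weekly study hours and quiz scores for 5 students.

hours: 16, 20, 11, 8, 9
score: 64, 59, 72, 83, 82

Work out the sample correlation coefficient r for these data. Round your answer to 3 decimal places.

n = 5, Σx = 64, Σy = 360, Σx² = 922, Σy² = 26374, Σxy = 4398
nΣxy − ΣxΣy = 21990 − 23040 = -1050
nΣx² − (Σx)² = 4610 − 4096 = 514; nΣy² − (Σy)² = 131870 − 129600 = 2270
r = -1050 / √(514 × 2270) = -1050 / 1080.1759 ≈ -0.972

-0.972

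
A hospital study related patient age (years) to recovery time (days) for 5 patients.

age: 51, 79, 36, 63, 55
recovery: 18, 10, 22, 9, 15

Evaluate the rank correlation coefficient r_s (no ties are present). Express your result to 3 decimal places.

Rank age: 2, 5, 1, 4, 3
Rank recovery: 4, 2, 5, 1, 3
d = rank(age) − rank(recovery): -2, 3, -4, 3, 0; Σd² = 38
ρ = 1 − 6Σd² / [n(n²−1)] = 1 − 6×38 / (5×24) = 1 − 228/120 ≈ -0.900

-0.900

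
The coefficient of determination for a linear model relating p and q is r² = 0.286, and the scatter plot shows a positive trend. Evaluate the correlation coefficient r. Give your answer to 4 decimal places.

|r| = √0.286 = 0.5348
The association is positive, so r = 0.5348.

0.5348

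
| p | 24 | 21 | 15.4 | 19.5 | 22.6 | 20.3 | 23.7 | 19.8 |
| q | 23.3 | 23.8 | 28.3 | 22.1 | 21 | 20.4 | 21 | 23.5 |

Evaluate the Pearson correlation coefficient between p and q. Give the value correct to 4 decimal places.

-0.7118

n = 8, Σp = 166.3, Σq = 183.4, Σp² = 3510.99, Σq² = 4249.04, Σpq = 3777.49
nΣpq − ΣpΣq = 30219.92 − 30499.42 = -279.5
nΣp² − (Σp)² = 28087.92 − 27655.69 = 432.23; nΣq² − (Σq)² = 33992.32 − 33635.56 = 356.76
r = -279.5 / √(432.23 × 356.76) = -279.5 / 392.6861 ≈ -0.7118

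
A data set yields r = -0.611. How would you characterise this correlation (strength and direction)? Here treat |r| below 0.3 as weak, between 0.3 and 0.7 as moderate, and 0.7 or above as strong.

moderate negative

r = -0.611 < 0 so the relationship is negative.
|r| = 0.611, which falls in the moderate range.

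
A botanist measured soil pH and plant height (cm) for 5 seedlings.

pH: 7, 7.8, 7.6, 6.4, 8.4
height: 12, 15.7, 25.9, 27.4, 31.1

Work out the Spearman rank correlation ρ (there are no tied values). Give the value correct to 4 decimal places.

0.3000

Rank pH: 2, 4, 3, 1, 5
Rank height: 1, 2, 3, 4, 5
d = rank(pH) − rank(height): 1, 2, 0, -3, 0; Σd² = 14
ρ = 1 − 6Σd² / [n(n²−1)] = 1 − 6×14 / (5×24) = 1 − 84/120 ≈ 0.3000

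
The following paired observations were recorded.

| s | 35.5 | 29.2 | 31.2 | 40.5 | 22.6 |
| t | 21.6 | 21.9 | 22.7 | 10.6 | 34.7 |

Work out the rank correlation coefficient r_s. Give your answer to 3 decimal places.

Rank s: 4, 2, 3, 5, 1
Rank t: 2, 3, 4, 1, 5
d = rank(s) − rank(t): 2, -1, -1, 4, -4; Σd² = 38
ρ = 1 − 6Σd² / [n(n²−1)] = 1 − 6×38 / (5×24) = 1 − 228/120 ≈ -0.900

-0.900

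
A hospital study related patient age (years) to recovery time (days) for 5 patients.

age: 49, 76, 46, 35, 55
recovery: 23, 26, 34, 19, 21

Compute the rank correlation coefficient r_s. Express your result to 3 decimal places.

0.300

Rank age: 3, 5, 2, 1, 4
Rank recovery: 3, 4, 5, 1, 2
d = rank(age) − rank(recovery): 0, 1, -3, 0, 2; Σd² = 14
ρ = 1 − 6Σd² / [n(n²−1)] = 1 − 6×14 / (5×24) = 1 − 84/120 ≈ 0.300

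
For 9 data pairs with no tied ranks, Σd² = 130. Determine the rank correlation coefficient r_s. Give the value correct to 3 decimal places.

-0.083

ρ = 1 − 6Σd² / [n(n²−1)] = 1 − 6×130 / (9×80)
  = 1 − 780/720 = 1 − 1.0833 ≈ -0.083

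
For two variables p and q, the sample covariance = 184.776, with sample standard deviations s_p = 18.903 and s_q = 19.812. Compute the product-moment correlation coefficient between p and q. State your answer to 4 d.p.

r = Cov(p,q) / (s_p · s_q) = 184.776 / (18.903 × 19.812)
  = 184.776 / 374.5062 ≈ 0.4934

0.4934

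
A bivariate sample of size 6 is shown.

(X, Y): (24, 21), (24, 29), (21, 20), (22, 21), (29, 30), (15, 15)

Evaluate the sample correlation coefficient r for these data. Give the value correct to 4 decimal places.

n = 6, ΣX = 135, ΣY = 136, ΣX² = 3143, ΣY² = 3248, ΣXY = 3177
nΣXY − ΣXΣY = 19062 − 18360 = 702
nΣX² − (ΣX)² = 18858 − 18225 = 633; nΣY² − (ΣY)² = 19488 − 18496 = 992
r = 702 / √(633 × 992) = 702 / 792.4241 ≈ 0.8859

0.8859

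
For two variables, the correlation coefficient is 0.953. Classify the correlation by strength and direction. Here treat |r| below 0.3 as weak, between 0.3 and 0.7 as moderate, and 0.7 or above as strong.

strong positive

r = 0.953 > 0 so the relationship is positive.
|r| = 0.953, which falls in the strong range.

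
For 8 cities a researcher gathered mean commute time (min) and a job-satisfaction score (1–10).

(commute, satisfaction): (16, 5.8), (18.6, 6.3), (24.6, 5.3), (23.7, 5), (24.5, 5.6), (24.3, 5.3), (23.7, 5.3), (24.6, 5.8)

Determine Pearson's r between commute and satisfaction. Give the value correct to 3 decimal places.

n = 8, Σx = 180, Σy = 44.4, Σx² = 4126.4, Σy² = 247.6, Σxy = 993.14
nΣxy − ΣxΣy = 7945.12 − 7992 = -46.88
nΣx² − (Σx)² = 33011.2 − 32400 = 611.2; nΣy² − (Σy)² = 1980.8 − 1971.36 = 9.44
r = -46.88 / √(611.2 × 9.44) = -46.88 / 75.9587 ≈ -0.617

-0.617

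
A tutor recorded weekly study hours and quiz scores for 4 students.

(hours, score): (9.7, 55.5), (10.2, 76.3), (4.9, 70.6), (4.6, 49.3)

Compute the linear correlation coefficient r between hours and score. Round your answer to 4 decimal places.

n = 4, Σx = 29.4, Σy = 251.7, Σx² = 243.3, Σy² = 16316.79, Σxy = 1889.33
nΣxy − ΣxΣy = 7557.32 − 7399.98 = 157.34
nΣx² − (Σx)² = 973.2 − 864.36 = 108.84; nΣy² − (Σy)² = 65267.16 − 63352.89 = 1914.27
r = 157.34 / √(108.84 × 1914.27) = 157.34 / 456.4528 ≈ 0.3447

0.3447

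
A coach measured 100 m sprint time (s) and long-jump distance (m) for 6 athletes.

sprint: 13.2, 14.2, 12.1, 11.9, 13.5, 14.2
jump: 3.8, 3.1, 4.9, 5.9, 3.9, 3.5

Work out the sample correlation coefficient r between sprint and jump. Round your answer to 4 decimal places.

n = 6, Σx = 79.1, Σy = 25.1, Σx² = 1047.79, Σy² = 110.33, Σxy = 326.03
nΣxy − ΣxΣy = 1956.18 − 1985.41 = -29.23
nΣx² − (Σx)² = 6286.74 − 6256.81 = 29.93; nΣy² − (Σy)² = 661.98 − 630.01 = 31.97
r = -29.23 / √(29.93 × 31.97) = -29.23 / 30.9332 ≈ -0.9449

-0.9449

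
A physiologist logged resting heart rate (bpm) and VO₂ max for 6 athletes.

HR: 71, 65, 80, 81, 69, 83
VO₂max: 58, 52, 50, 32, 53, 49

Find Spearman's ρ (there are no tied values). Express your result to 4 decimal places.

-0.7143

Rank HR: 3, 1, 4, 5, 2, 6
Rank VO₂max: 6, 4, 3, 1, 5, 2
d = rank(HR) − rank(VO₂max): -3, -3, 1, 4, -3, 4; Σd² = 60
ρ = 1 − 6Σd² / [n(n²−1)] = 1 − 6×60 / (6×35) = 1 − 360/210 ≈ -0.7143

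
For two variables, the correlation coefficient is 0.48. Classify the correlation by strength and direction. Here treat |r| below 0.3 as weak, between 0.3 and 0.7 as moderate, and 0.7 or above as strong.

moderate positive

r = 0.48 > 0 so the relationship is positive.
|r| = 0.48, which falls in the moderate range.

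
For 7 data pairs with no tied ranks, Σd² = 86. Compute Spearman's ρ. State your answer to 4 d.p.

-0.5357

ρ = 1 − 6Σd² / [n(n²−1)] = 1 − 6×86 / (7×48)
  = 1 − 516/336 = 1 − 1.53571 ≈ -0.5357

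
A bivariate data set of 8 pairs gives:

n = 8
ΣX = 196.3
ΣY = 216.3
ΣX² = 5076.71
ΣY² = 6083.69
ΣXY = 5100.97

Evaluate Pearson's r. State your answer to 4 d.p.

-0.8345

r = (nΣXY − ΣXΣY) / √[(nΣX² − (ΣX)²)(nΣY² − (ΣY)²)]
Numerator: 8×5100.97 − 196.3×216.3 = -1651.93
Denominator: √[(40613.68 − 38533.69)(48669.52 − 46785.69)] = √[2079.99 × 1883.83] = 1979.4816
r = -1651.93 / 1979.4816 ≈ -0.8345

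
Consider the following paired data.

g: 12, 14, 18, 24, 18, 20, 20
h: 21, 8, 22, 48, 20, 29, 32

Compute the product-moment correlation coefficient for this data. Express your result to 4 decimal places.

n = 7, Σg = 126, Σh = 180, Σg² = 2364, Σh² = 5558, Σgh = 3492
nΣgh − ΣgΣh = 24444 − 22680 = 1764
nΣg² − (Σg)² = 16548 − 15876 = 672; nΣh² − (Σh)² = 38906 − 32400 = 6506
r = 1764 / √(672 × 6506) = 1764 / 2090.9405 ≈ 0.8436

0.8436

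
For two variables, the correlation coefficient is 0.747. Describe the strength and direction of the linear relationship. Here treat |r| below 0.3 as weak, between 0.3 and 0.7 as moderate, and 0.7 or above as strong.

r = 0.747 > 0 so the relationship is positive.
|r| = 0.747, which falls in the strong range.

strong positive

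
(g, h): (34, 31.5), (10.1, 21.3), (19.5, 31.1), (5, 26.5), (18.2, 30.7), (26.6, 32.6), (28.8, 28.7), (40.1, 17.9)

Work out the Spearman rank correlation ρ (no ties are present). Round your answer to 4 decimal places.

0.1190

Rank g: 7, 2, 4, 1, 3, 5, 6, 8
Rank h: 7, 2, 6, 3, 5, 8, 4, 1
d = rank(g) − rank(h): 0, 0, -2, -2, -2, -3, 2, 7; Σd² = 74
ρ = 1 − 6Σd² / [n(n²−1)] = 1 − 6×74 / (8×63) = 1 − 444/504 ≈ 0.1190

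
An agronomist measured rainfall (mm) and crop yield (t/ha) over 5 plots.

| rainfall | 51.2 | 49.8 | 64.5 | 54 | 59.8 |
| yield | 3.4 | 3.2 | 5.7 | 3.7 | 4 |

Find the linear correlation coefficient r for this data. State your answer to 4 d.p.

n = 5, Σx = 279.3, Σy = 20, Σx² = 15753.77, Σy² = 83.98, Σxy = 1140.09
nΣxy − ΣxΣy = 5700.45 − 5586 = 114.45
nΣx² − (Σx)² = 78768.85 − 78008.49 = 760.36; nΣy² − (Σy)² = 419.9 − 400 = 19.9
r = 114.45 / √(760.36 × 19.9) = 114.45 / 123.0088 ≈ 0.9304

0.9304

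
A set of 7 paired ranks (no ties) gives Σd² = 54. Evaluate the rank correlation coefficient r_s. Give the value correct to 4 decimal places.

ρ = 1 − 6Σd² / [n(n²−1)] = 1 − 6×54 / (7×48)
  = 1 − 324/336 = 1 − 0.96429 ≈ 0.0357

0.0357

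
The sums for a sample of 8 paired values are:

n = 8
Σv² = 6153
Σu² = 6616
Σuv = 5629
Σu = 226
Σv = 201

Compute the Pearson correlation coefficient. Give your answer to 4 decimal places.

r = (nΣuv − ΣuΣv) / √[(nΣu² − (Σu)²)(nΣv² − (Σv)²)]
Numerator: 8×5629 − 226×201 = -394
Denominator: √[(52928 − 51076)(49224 − 40401)] = √[1852 × 8823] = 4042.3008
r = -394 / 4042.3008 ≈ -0.0975

-0.0975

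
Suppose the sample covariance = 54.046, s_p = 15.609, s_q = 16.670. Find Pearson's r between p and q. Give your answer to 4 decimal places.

r = Cov(p,q) / (s_p · s_q) = 54.046 / (15.609 × 16.670)
  = 54.046 / 260.2020 ≈ 0.2077

0.2077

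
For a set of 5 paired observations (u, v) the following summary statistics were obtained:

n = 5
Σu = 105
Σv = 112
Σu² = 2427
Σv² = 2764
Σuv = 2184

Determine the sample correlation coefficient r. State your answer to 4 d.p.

-0.7058

r = (nΣuv − ΣuΣv) / √[(nΣu² − (Σu)²)(nΣv² − (Σv)²)]
Numerator: 5×2184 − 105×112 = -840
Denominator: √[(12135 − 11025)(13820 − 12544)] = √[1110 × 1276] = 1190.1092
r = -840 / 1190.1092 ≈ -0.7058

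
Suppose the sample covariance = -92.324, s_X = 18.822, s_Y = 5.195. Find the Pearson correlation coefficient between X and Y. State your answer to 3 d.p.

r = Cov(X,Y) / (s_X · s_Y) = -92.324 / (18.822 × 5.195)
  = -92.324 / 97.7803 ≈ -0.944

-0.944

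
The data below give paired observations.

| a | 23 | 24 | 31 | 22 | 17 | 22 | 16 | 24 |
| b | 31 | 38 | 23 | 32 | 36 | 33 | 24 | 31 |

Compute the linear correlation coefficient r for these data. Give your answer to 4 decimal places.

n = 8, Σa = 179, Σb = 248, Σa² = 4155, Σb² = 7880, Σab = 5508
nΣab − ΣaΣb = 44064 − 44392 = -328
nΣa² − (Σa)² = 33240 − 32041 = 1199; nΣb² − (Σb)² = 63040 − 61504 = 1536
r = -328 / √(1199 × 1536) = -328 / 1357.0792 ≈ -0.2417

-0.2417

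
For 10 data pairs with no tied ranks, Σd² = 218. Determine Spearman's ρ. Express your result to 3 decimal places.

ρ = 1 − 6Σd² / [n(n²−1)] = 1 − 6×218 / (10×99)
  = 1 − 1308/990 = 1 − 1.3212 ≈ -0.321

-0.321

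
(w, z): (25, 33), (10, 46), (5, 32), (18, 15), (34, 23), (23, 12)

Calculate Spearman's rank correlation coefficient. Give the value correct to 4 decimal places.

-0.2571

Rank w: 5, 2, 1, 3, 6, 4
Rank z: 5, 6, 4, 2, 3, 1
d = rank(w) − rank(z): 0, -4, -3, 1, 3, 3; Σd² = 44
ρ = 1 − 6Σd² / [n(n²−1)] = 1 − 6×44 / (6×35) = 1 − 264/210 ≈ -0.2571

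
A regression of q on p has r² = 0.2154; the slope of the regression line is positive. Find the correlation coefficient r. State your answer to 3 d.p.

|r| = √0.2154 = 0.464
The association is positive, so r = 0.464.

0.464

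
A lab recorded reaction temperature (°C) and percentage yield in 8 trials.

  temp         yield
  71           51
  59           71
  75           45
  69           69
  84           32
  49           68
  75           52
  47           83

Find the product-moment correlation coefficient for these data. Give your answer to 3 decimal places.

-0.896

n = 8, Σx = 529, Σy = 471, Σx² = 36199, Σy² = 29669, Σxy = 29767
nΣxy − ΣxΣy = 238136 − 249159 = -11023
nΣx² − (Σx)² = 289592 − 279841 = 9751; nΣy² − (Σy)² = 237352 − 221841 = 15511
r = -11023 / √(9751 × 15511) = -11023 / 12298.2828 ≈ -0.896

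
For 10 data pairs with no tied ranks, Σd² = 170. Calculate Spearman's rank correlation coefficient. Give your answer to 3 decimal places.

-0.030

ρ = 1 − 6Σd² / [n(n²−1)] = 1 − 6×170 / (10×99)
  = 1 − 1020/990 = 1 − 1.0303 ≈ -0.030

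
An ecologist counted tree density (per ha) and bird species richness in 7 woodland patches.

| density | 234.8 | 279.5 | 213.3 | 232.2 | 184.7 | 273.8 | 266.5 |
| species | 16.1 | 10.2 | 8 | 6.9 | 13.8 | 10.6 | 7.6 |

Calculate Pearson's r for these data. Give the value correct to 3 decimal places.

n = 7, Σx = 1684.8, Σy = 73.2, Σx² = 412767.8, Σy² = 835.42, Σxy = 17416.3
nΣxy − ΣxΣy = 121914.1 − 123327.36 = -1413.26
nΣx² − (Σx)² = 2889374.6 − 2838551.04 = 50823.56; nΣy² − (Σy)² = 5847.94 − 5358.24 = 489.7
r = -1413.26 / √(50823.56 × 489.7) = -1413.26 / 4988.8172 ≈ -0.283

-0.283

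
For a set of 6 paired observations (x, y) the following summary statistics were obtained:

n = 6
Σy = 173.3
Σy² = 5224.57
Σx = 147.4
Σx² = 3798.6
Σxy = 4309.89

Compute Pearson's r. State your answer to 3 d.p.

r = (nΣxy − ΣxΣy) / √[(nΣx² − (Σx)²)(nΣy² − (Σy)²)]
Numerator: 6×4309.89 − 147.4×173.3 = 314.92
Denominator: √[(22791.6 − 21726.76)(31347.42 − 30032.89)] = √[1064.84 × 1314.53] = 1183.1163
r = 314.92 / 1183.1163 ≈ 0.266

0.266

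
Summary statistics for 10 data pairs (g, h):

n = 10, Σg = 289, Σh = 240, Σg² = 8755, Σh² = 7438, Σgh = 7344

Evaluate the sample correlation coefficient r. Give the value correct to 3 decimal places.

r = (nΣgh − ΣgΣh) / √[(nΣg² − (Σg)²)(nΣh² − (Σh)²)]
Numerator: 10×7344 − 289×240 = 4080
Denominator: √[(87550 − 83521)(74380 − 57600)] = √[4029 × 16780] = 8222.3245
r = 4080 / 8222.3245 ≈ 0.496

0.496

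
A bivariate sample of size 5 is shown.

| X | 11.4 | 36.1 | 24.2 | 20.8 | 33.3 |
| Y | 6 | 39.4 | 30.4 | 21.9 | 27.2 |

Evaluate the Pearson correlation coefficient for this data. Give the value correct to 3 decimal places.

n = 5, ΣX = 125.8, ΣY = 124.9, ΣX² = 3560.34, ΣY² = 3731.97, ΣXY = 3587.7
nΣXY − ΣXΣY = 17938.5 − 15712.42 = 2226.08
nΣX² − (ΣX)² = 17801.7 − 15825.64 = 1976.06; nΣY² − (ΣY)² = 18659.85 − 15600.01 = 3059.84
r = 2226.08 / √(1976.06 × 3059.84) = 2226.08 / 2458.9484 ≈ 0.905

0.905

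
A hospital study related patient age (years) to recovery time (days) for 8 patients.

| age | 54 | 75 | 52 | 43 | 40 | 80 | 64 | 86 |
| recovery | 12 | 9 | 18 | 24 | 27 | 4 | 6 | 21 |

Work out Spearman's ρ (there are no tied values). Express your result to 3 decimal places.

-0.619

Rank age: 4, 6, 3, 2, 1, 7, 5, 8
Rank recovery: 4, 3, 5, 7, 8, 1, 2, 6
d = rank(age) − rank(recovery): 0, 3, -2, -5, -7, 6, 3, 2; Σd² = 136
ρ = 1 − 6Σd² / [n(n²−1)] = 1 − 6×136 / (8×63) = 1 − 816/504 ≈ -0.619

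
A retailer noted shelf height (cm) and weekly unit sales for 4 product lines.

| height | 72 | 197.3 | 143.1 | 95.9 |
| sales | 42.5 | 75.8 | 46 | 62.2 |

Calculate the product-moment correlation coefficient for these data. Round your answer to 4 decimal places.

n = 4, Σx = 508.3, Σy = 226.5, Σx² = 73785.71, Σy² = 13536.73, Σxy = 30562.92
nΣxy − ΣxΣy = 122251.68 − 115129.95 = 7121.73
nΣx² − (Σx)² = 295142.84 − 258368.89 = 36773.95; nΣy² − (Σy)² = 54146.92 − 51302.25 = 2844.67
r = 7121.73 / √(36773.95 × 2844.67) = 7121.73 / 10227.8909 ≈ 0.6963

0.6963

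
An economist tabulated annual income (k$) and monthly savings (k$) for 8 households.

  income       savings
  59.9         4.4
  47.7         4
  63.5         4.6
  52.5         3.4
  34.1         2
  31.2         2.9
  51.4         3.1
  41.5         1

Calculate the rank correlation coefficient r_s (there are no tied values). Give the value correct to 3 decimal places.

0.833

Rank income: 7, 4, 8, 6, 2, 1, 5, 3
Rank savings: 7, 6, 8, 5, 2, 3, 4, 1
d = rank(income) − rank(savings): 0, -2, 0, 1, 0, -2, 1, 2; Σd² = 14
ρ = 1 − 6Σd² / [n(n²−1)] = 1 − 6×14 / (8×63) = 1 − 84/504 ≈ 0.833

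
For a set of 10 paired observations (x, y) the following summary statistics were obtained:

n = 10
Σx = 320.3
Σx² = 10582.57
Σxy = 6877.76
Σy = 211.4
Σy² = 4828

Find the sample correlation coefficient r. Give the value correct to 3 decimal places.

r = (nΣxy − ΣxΣy) / √[(nΣx² − (Σx)²)(nΣy² − (Σy)²)]
Numerator: 10×6877.76 − 320.3×211.4 = 1066.18
Denominator: √[(105825.7 − 102592.09)(48280 − 44689.96)] = √[3233.61 × 3590.04] = 3407.1673
r = 1066.18 / 3407.1673 ≈ 0.313

0.313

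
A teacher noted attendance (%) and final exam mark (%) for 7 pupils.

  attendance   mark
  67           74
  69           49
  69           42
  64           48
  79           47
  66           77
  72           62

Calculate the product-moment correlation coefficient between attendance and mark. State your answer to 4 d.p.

-0.3226

n = 7, Σx = 486, Σy = 399, Σx² = 33888, Σy² = 23927, Σxy = 27568
nΣxy − ΣxΣy = 192976 − 193914 = -938
nΣx² − (Σx)² = 237216 − 236196 = 1020; nΣy² − (Σy)² = 167489 − 159201 = 8288
r = -938 / √(1020 × 8288) = -938 / 2907.5350 ≈ -0.3226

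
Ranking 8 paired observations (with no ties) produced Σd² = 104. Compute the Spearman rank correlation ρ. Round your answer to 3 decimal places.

-0.238

ρ = 1 − 6Σd² / [n(n²−1)] = 1 − 6×104 / (8×63)
  = 1 − 624/504 = 1 − 1.2381 ≈ -0.238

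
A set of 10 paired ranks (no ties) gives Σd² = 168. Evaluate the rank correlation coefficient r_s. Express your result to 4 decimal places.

ρ = 1 − 6Σd² / [n(n²−1)] = 1 − 6×168 / (10×99)
  = 1 − 1008/990 = 1 − 1.01818 ≈ -0.0182

-0.0182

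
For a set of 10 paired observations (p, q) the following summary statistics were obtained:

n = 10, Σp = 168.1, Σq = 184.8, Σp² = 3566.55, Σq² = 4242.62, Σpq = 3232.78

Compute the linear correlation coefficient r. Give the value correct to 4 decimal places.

r = (nΣpq − ΣpΣq) / √[(nΣp² − (Σp)²)(nΣq² − (Σq)²)]
Numerator: 10×3232.78 − 168.1×184.8 = 1262.92
Denominator: √[(35665.5 − 28257.61)(42426.2 − 34151.04)] = √[7407.89 × 8275.16] = 7829.5258
r = 1262.92 / 7829.5258 ≈ 0.1613

0.1613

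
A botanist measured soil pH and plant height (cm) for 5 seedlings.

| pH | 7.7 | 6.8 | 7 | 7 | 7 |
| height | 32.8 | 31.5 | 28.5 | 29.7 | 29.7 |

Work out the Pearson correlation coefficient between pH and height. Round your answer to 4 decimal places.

n = 5, Σx = 35.5, Σy = 152.2, Σx² = 252.53, Σy² = 4644.52, Σxy = 1082.06
nΣxy − ΣxΣy = 5410.3 − 5403.1 = 7.2
nΣx² − (Σx)² = 1262.65 − 1260.25 = 2.4; nΣy² − (Σy)² = 23222.6 − 23164.84 = 57.76
r = 7.2 / √(2.4 × 57.76) = 7.2 / 11.7739 ≈ 0.6115

0.6115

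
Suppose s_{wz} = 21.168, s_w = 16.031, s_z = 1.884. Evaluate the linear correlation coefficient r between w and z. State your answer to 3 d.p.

r = Cov(w,z) / (s_w · s_z) = 21.168 / (16.031 × 1.884)
  = 21.168 / 30.2024 ≈ 0.701

0.701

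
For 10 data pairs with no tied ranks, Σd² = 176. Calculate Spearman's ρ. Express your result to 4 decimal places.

ρ = 1 − 6Σd² / [n(n²−1)] = 1 − 6×176 / (10×99)
  = 1 − 1056/990 = 1 − 1.06667 ≈ -0.0667

-0.0667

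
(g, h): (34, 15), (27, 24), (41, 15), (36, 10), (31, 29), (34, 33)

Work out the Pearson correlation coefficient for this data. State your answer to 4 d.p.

n = 6, Σg = 203, Σh = 126, Σg² = 6979, Σh² = 3056, Σgh = 4154
nΣgh − ΣgΣh = 24924 − 25578 = -654
nΣg² − (Σg)² = 41874 − 41209 = 665; nΣh² − (Σh)² = 18336 − 15876 = 2460
r = -654 / √(665 × 2460) = -654 / 1279.0231 ≈ -0.5113

-0.5113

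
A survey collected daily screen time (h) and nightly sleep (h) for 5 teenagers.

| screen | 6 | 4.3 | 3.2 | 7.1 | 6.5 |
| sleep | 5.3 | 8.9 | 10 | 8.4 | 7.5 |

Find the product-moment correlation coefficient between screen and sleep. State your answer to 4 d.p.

-0.6003

n = 5, Σx = 27.1, Σy = 40.1, Σx² = 157.39, Σy² = 334.11, Σxy = 210.46
nΣxy − ΣxΣy = 1052.3 − 1086.71 = -34.41
nΣx² − (Σx)² = 786.95 − 734.41 = 52.54; nΣy² − (Σy)² = 1670.55 − 1608.01 = 62.54
r = -34.41 / √(52.54 × 62.54) = -34.41 / 57.3223 ≈ -0.6003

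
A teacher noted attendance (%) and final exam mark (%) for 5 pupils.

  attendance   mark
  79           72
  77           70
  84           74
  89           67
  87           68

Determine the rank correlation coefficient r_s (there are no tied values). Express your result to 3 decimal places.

-0.600

Rank attendance: 2, 1, 3, 5, 4
Rank mark: 4, 3, 5, 1, 2
d = rank(attendance) − rank(mark): -2, -2, -2, 4, 2; Σd² = 32
ρ = 1 − 6Σd² / [n(n²−1)] = 1 − 6×32 / (5×24) = 1 − 192/120 ≈ -0.600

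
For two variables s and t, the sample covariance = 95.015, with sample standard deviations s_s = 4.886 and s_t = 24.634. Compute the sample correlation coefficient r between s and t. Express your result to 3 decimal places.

0.789

r = Cov(s,t) / (s_s · s_t) = 95.015 / (4.886 × 24.634)
  = 95.015 / 120.3617 ≈ 0.789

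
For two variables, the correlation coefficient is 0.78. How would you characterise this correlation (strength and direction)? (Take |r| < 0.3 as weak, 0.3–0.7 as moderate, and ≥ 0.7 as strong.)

strong positive

r = 0.78 > 0 so the relationship is positive.
|r| = 0.78, which falls in the strong range.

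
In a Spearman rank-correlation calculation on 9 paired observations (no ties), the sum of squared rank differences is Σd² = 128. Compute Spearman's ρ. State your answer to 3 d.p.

ρ = 1 − 6Σd² / [n(n²−1)] = 1 − 6×128 / (9×80)
  = 1 − 768/720 = 1 − 1.0667 ≈ -0.067

-0.067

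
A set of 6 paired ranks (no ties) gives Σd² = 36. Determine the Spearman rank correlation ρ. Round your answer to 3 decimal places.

ρ = 1 − 6Σd² / [n(n²−1)] = 1 − 6×36 / (6×35)
  = 1 − 216/210 = 1 − 1.0286 ≈ -0.029

-0.029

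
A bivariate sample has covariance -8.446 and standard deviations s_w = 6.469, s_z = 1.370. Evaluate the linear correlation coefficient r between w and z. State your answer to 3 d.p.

-0.953

r = Cov(w,z) / (s_w · s_z) = -8.446 / (6.469 × 1.370)
  = -8.446 / 8.8625 ≈ -0.953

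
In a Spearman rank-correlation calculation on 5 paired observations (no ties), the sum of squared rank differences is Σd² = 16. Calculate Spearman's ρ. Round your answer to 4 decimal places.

0.2000

ρ = 1 − 6Σd² / [n(n²−1)] = 1 − 6×16 / (5×24)
  = 1 − 96/120 = 1 − 0.80000 ≈ 0.2000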